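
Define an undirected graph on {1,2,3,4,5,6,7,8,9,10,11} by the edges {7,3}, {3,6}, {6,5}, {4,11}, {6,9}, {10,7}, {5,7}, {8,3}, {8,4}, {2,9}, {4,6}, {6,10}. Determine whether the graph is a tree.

The graph has 11 vertices and 12 edges.
It is not connected, so it is not a tree.

No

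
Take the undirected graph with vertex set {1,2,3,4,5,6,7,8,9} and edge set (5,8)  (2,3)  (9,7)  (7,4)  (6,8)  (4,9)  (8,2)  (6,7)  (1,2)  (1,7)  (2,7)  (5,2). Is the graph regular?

No

Degrees: 1:2, 2:5, 3:1, 4:2, 5:2, 6:2, 7:5, 8:3, 9:2
Degrees are not all equal (e.g. deg(3)=1 but deg(2)=5); not regular.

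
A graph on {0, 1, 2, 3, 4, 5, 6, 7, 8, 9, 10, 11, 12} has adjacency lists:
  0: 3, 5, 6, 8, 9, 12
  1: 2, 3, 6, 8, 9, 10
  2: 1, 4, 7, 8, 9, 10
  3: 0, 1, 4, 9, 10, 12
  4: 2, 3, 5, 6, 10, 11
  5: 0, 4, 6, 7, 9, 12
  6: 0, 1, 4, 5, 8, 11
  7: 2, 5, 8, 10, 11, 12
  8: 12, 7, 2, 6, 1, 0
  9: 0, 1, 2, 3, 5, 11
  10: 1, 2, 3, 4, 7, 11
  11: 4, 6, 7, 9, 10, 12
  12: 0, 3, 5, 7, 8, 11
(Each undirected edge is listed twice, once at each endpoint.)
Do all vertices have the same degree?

Degrees: 0:6, 1:6, 2:6, 3:6, 4:6, 5:6, 6:6, 7:6, 8:6, 9:6, 10:6, 11:6, 12:6
All degrees equal 6; the graph is regular.

Yes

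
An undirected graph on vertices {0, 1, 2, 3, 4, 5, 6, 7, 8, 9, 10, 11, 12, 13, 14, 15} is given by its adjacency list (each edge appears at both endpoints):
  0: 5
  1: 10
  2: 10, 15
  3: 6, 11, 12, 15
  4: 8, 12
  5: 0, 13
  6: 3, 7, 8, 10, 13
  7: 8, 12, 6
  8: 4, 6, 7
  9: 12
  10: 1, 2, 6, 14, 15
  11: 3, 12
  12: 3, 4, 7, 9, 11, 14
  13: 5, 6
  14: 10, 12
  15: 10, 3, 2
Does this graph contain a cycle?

|V| = 16, |E| = 22, number of components = 1.
One cycle is 6-10-14-12-7-6.

Yes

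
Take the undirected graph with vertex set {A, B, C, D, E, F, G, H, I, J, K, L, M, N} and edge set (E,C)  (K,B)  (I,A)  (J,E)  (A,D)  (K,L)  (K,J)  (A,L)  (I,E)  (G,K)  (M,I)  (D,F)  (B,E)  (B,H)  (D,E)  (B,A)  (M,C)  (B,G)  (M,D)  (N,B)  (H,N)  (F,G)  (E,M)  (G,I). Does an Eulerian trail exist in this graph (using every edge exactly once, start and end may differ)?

Yes

Degrees: A:4, B:6, C:2, D:4, E:6, F:2, G:4, H:2, I:4, J:2, K:4, L:2, M:4, N:2
Odd-degree vertices: none (0 total).
With 0 odd-degree vertices and all edges in one connected piece, an Eulerian trail exists.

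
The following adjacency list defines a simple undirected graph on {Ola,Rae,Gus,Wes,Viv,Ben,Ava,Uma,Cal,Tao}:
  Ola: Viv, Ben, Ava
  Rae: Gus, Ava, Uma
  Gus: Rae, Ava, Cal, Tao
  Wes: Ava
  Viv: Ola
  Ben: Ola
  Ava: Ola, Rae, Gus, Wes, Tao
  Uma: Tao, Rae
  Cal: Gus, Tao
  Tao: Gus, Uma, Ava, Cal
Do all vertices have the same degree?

Degrees: Ola:3, Rae:3, Gus:4, Wes:1, Viv:1, Ben:1, Ava:5, Uma:2, Cal:2, Tao:4
Vertex Wes has degree 1 while Ava has degree 5, so the graph is not regular.

No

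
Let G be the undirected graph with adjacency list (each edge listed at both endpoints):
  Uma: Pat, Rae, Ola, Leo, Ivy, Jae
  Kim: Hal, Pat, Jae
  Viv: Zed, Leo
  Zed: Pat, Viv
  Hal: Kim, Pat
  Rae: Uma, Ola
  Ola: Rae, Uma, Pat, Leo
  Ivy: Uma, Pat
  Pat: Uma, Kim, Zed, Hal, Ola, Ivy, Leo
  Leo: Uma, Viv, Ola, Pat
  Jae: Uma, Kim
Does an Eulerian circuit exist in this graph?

No

Degrees: Uma:6, Kim:3, Viv:2, Zed:2, Hal:2, Rae:2, Ola:4, Ivy:2, Pat:7, Leo:4, Jae:2
Kim, Pat have odd degree; an Eulerian circuit needs every degree to be even, so none exists.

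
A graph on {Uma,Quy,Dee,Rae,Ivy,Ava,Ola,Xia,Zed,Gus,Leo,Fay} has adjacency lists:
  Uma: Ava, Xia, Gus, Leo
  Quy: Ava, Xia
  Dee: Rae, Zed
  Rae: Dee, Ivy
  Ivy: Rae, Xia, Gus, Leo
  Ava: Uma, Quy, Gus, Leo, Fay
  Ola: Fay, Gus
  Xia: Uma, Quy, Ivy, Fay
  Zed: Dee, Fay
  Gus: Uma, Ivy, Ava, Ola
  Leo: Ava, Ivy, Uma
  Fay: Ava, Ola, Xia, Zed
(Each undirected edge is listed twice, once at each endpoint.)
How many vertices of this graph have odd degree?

2

Degrees: Uma:4, Quy:2, Dee:2, Rae:2, Ivy:4, Ava:5, Ola:2, Xia:4, Zed:2, Gus:4, Leo:3, Fay:4
Odd-degree vertices: Ava, Leo.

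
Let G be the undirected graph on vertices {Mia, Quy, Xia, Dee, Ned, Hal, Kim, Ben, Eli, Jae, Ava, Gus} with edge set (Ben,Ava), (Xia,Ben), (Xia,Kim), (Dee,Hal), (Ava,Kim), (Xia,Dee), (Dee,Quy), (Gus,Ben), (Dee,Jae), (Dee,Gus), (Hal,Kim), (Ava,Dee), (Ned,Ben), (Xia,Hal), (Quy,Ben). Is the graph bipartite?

No

Xia-Hal-Kim-Xia is an odd cycle (length 3), and a bipartite graph can contain only even cycles.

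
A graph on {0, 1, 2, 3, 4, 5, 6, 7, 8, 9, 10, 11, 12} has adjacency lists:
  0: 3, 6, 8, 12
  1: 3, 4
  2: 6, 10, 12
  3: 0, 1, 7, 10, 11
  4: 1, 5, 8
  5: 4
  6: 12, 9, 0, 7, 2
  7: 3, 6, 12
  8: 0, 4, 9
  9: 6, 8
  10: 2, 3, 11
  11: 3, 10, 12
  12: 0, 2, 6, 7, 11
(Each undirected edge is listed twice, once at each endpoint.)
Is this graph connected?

Yes

Starting from 0 and exploring outward reaches every vertex (0, 3, 8, 6, 12, 11, 7, 1, 10, 4, 9, 2, 5); the graph is connected.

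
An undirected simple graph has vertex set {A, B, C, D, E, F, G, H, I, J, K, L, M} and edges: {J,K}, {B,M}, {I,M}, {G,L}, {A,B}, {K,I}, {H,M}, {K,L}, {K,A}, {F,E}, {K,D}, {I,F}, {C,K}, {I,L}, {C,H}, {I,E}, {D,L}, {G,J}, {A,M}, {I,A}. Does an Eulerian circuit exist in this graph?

Degrees: A:4, B:2, C:2, D:2, E:2, F:2, G:2, H:2, I:6, J:2, K:6, L:4, M:4
Every vertex has even degree and the edges form a single connected piece, so an Eulerian circuit exists.

Yes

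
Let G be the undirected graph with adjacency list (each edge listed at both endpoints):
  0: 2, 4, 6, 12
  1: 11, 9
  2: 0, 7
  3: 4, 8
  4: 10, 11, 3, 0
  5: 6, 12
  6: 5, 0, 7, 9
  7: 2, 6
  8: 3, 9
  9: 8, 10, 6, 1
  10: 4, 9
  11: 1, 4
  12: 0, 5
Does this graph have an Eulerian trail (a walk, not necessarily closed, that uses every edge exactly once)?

Degrees: 0:4, 1:2, 2:2, 3:2, 4:4, 5:2, 6:4, 7:2, 8:2, 9:4, 10:2, 11:2, 12:2
Odd-degree vertices: none (0 total).
With 0 odd-degree vertices and all edges in one connected piece, an Eulerian trail exists.

Yes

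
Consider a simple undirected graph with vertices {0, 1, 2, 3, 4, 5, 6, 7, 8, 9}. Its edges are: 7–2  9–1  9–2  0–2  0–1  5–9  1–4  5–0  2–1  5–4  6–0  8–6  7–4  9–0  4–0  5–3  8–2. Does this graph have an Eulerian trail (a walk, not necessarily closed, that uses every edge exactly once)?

Yes

Degrees: 0:6, 1:4, 2:5, 3:1, 4:4, 5:4, 6:2, 7:2, 8:2, 9:4
Odd-degree vertices: 2, 3 (2 total).
With 2 odd-degree vertices and all edges in one connected piece, an Eulerian trail exists (from 2 to 3).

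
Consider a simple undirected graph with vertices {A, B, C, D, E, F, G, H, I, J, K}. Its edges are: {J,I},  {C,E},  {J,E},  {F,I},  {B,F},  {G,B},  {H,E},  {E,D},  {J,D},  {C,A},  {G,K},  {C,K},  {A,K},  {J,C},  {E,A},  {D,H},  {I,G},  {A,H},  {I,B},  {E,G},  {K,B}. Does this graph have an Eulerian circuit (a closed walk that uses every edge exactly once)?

No

Degrees: A:4, B:4, C:4, D:3, E:6, F:2, G:4, H:3, I:4, J:4, K:4
Vertices with odd degree: D, H. An Eulerian circuit requires all degrees even.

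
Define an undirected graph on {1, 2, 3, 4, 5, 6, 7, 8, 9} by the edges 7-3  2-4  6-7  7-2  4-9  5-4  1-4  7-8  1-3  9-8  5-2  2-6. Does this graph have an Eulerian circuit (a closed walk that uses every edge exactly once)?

Degrees: 1:2, 2:4, 3:2, 4:4, 5:2, 6:2, 7:4, 8:2, 9:2
All degrees are even and the non-isolated vertices are connected — an Eulerian circuit exists.

Yes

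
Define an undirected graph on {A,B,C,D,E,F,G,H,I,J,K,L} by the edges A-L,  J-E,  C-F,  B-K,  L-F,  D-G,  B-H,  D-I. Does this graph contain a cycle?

No

|V| = 12, |E| = 8, number of components = 4.
A forest on 12 vertices with 4 components has exactly 8 edges, which matches — so no cycle.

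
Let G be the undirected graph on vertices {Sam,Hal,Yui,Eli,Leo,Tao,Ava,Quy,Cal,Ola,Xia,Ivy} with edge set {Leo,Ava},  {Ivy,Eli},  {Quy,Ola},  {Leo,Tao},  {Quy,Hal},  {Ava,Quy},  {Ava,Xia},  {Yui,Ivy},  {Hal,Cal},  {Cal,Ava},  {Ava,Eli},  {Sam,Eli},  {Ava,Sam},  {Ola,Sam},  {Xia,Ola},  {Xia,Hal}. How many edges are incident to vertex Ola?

Neighbors of Ola: Sam, Quy, Xia.

3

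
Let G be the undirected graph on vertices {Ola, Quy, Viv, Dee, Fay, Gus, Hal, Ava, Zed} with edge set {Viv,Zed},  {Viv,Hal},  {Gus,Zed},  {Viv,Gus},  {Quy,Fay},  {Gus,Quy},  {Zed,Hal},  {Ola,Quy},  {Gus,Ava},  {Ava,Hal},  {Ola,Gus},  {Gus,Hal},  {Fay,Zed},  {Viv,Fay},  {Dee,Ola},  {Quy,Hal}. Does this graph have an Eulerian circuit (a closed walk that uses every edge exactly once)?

Degrees: Ola:3, Quy:4, Viv:4, Dee:1, Fay:3, Gus:6, Hal:5, Ava:2, Zed:4
Ola, Dee, Fay, Hal have odd degree; an Eulerian circuit needs every degree to be even, so none exists.

No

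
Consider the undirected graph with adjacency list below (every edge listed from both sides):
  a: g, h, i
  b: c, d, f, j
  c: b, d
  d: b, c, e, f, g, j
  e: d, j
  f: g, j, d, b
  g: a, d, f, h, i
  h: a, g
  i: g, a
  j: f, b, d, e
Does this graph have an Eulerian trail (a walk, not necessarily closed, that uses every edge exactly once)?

Degrees: a:3, b:4, c:2, d:6, e:2, f:4, g:5, h:2, i:2, j:4
Odd-degree vertices: a, g (2 total).
The non-isolated vertices are connected and exactly 2 have odd degree, so an Eulerian trail exists (from a to g).

Yes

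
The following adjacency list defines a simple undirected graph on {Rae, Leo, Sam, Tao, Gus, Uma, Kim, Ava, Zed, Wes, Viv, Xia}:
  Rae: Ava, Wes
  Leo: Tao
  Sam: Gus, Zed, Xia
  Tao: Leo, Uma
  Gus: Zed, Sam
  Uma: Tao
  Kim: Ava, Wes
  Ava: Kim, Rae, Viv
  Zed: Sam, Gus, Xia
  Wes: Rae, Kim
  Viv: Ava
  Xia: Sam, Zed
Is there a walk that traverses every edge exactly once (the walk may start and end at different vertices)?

No

Degrees: Rae:2, Leo:1, Sam:3, Tao:2, Gus:2, Uma:1, Kim:2, Ava:3, Zed:3, Wes:2, Viv:1, Xia:2
Odd-degree vertices: Leo, Sam, Uma, Ava, Zed, Viv (6 total).
An Eulerian trail requires 0 or 2 odd-degree vertices; here there are 6.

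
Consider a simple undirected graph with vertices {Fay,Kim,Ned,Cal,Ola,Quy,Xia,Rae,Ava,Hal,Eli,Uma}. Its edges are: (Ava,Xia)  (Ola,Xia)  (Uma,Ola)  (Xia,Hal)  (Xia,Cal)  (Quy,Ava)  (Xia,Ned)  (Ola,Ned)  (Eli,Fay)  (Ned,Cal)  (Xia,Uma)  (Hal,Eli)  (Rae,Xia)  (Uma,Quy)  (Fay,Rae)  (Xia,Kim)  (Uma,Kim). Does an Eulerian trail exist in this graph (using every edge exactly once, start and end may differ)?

Yes

Degrees: Fay:2, Kim:2, Ned:3, Cal:2, Ola:3, Quy:2, Xia:8, Rae:2, Ava:2, Hal:2, Eli:2, Uma:4
Odd-degree vertices: Ned, Ola (2 total).
The non-isolated vertices are connected and exactly 2 have odd degree, so an Eulerian trail exists (from Ned to Ola).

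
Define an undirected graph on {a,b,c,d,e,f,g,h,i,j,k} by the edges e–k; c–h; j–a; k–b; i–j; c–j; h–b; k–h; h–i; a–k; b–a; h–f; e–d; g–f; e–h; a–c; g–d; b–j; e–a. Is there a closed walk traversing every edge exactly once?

No

Degrees: a:5, b:4, c:3, d:2, e:4, f:2, g:2, h:6, i:2, j:4, k:4
Vertices with odd degree: a, c. An Eulerian circuit requires all degrees even.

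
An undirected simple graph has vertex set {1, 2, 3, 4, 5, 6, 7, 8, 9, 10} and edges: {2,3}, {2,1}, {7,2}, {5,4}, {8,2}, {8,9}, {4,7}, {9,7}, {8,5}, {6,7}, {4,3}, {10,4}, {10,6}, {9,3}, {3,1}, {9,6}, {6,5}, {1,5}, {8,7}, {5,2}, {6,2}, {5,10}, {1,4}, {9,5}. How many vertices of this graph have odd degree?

Degrees: 1:4, 2:6, 3:4, 4:5, 5:7, 6:5, 7:5, 8:4, 9:5, 10:3
Odd-degree vertices: 4, 5, 6, 7, 9, 10.

6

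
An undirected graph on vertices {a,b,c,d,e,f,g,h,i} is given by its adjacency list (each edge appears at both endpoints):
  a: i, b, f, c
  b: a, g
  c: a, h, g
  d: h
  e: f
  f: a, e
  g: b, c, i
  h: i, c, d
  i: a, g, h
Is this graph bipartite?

Yes

A valid 2-coloring puts {b, c, d, f, i} on one side and {a, e, g, h} on the other; every edge crosses between the two sides.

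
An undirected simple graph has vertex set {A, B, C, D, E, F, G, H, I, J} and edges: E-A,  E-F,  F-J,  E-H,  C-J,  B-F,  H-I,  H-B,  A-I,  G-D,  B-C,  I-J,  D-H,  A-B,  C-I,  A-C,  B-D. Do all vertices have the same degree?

No

Degrees: A:4, B:5, C:4, D:3, E:3, F:3, G:1, H:4, I:4, J:3
Degrees are not all equal (e.g. deg(G)=1 but deg(B)=5); not regular.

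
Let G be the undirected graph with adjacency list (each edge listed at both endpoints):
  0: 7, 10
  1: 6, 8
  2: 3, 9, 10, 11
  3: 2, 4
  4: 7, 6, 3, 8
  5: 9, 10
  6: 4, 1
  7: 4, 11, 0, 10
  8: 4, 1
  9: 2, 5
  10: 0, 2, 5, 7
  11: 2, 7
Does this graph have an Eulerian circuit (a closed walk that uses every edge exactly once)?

Degrees: 0:2, 1:2, 2:4, 3:2, 4:4, 5:2, 6:2, 7:4, 8:2, 9:2, 10:4, 11:2
All degrees are even and the non-isolated vertices are connected — an Eulerian circuit exists.

Yes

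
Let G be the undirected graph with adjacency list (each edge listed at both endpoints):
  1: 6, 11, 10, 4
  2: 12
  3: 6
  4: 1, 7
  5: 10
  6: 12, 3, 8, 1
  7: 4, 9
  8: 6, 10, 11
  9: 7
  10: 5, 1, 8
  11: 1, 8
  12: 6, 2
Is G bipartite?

Yes

A valid 2-coloring puts {2, 4, 6, 9, 10, 11} on one side and {1, 3, 5, 7, 8, 12} on the other; every edge crosses between the two sides.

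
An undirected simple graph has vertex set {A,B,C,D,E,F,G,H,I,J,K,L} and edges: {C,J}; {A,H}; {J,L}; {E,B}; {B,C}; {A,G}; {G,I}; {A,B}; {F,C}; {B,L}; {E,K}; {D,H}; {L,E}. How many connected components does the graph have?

1

Component: {A, B, C, D, E, F, G, H, I, J, K, L}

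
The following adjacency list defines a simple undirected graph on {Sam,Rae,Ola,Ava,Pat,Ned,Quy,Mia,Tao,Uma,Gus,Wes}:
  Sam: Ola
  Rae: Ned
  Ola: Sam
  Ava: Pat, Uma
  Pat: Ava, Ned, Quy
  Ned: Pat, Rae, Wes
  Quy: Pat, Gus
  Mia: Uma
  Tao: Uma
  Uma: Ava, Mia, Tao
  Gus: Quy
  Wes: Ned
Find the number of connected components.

Component: {Sam, Ola}
Component: {Rae, Ava, Pat, Ned, Quy, Mia, Tao, Uma, Gus, Wes}

2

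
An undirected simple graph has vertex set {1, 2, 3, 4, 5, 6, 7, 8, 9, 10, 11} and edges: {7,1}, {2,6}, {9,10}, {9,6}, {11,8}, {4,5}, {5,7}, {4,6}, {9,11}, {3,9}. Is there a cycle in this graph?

The graph has 11 vertices, 10 edges, and 1 connected component.
Since 10 = 11 - 1, the graph is a forest and contains no cycle.

No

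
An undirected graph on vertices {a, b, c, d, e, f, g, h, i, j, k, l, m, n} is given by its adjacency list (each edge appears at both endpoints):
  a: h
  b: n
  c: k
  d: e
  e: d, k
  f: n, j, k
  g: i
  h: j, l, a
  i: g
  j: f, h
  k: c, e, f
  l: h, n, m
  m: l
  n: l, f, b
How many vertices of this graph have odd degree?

12

Degrees: a:1, b:1, c:1, d:1, e:2, f:3, g:1, h:3, i:1, j:2, k:3, l:3, m:1, n:3
Odd-degree vertices: a, b, c, d, f, g, h, i, k, l, m, n.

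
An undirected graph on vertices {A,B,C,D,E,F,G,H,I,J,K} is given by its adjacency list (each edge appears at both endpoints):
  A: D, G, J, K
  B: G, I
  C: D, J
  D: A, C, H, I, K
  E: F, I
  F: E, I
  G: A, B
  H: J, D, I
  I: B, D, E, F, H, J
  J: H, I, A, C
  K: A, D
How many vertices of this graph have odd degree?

2

Degrees: A:4, B:2, C:2, D:5, E:2, F:2, G:2, H:3, I:6, J:4, K:2
Odd-degree vertices: D, H.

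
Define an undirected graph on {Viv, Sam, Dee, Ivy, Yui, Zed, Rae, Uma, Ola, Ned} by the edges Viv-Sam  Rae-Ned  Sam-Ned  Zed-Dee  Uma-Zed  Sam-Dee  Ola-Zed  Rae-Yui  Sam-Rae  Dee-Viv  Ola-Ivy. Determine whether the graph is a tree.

|V| = 10, |E| = 11.
Connected but with 11 > 9 edges, so it has a cycle and is not a tree.

No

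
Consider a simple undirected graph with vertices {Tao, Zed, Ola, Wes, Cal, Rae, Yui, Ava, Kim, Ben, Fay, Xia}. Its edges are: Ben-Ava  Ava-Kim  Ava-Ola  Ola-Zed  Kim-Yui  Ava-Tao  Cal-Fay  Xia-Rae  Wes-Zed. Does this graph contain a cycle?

No

|V| = 12, |E| = 9, number of components = 3.
A forest on 12 vertices with 3 components has exactly 9 edges, which matches — so no cycle.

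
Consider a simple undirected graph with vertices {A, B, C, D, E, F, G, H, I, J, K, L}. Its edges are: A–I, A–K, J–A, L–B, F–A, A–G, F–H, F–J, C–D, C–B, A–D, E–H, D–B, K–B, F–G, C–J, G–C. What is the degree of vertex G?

Neighbors of G: A, C, F.

3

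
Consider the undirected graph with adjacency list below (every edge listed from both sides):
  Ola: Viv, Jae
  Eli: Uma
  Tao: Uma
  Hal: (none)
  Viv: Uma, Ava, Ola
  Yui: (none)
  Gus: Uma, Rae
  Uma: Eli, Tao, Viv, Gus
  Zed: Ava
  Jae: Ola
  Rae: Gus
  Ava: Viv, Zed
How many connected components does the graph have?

Component: {Hal}
Component: {Yui}
Component: {Ola, Eli, Tao, Viv, Gus, Uma, Zed, Jae, Rae, Ava}

3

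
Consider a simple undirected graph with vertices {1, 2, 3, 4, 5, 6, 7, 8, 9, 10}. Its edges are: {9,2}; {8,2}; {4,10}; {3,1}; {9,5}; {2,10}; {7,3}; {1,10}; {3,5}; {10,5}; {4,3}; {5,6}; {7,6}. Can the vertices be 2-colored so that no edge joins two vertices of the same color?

Color {3, 6, 8, 9, 10} black and {1, 2, 4, 5, 7} white. No edge joins two same-colored vertices, so the graph is bipartite.

Yes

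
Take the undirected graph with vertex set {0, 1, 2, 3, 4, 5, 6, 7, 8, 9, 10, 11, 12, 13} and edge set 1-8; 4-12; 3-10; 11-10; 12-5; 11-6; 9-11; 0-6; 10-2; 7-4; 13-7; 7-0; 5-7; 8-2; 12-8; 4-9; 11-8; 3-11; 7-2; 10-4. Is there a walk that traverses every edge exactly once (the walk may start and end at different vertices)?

Degrees: 0:2, 1:1, 2:3, 3:2, 4:4, 5:2, 6:2, 7:5, 8:4, 9:2, 10:4, 11:5, 12:3, 13:1
Odd-degree vertices: 1, 2, 7, 11, 12, 13 (6 total).
With 6 odd-degree vertices (more than two), no single trail can use every edge.

No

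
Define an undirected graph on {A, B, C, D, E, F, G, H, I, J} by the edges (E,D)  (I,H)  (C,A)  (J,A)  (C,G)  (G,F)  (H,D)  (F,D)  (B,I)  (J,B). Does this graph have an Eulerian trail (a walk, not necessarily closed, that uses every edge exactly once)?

Yes

Degrees: A:2, B:2, C:2, D:3, E:1, F:2, G:2, H:2, I:2, J:2
Odd-degree vertices: D, E (2 total).
The non-isolated vertices are connected and exactly 2 have odd degree, so an Eulerian trail exists (from D to E).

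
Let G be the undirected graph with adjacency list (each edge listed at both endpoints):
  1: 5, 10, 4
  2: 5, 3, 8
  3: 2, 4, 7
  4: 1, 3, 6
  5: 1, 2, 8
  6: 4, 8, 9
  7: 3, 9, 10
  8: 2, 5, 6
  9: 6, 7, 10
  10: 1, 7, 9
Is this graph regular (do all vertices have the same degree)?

Yes

Degrees: 1:3, 2:3, 3:3, 4:3, 5:3, 6:3, 7:3, 8:3, 9:3, 10:3
Every vertex has degree 3, so the graph is 3-regular.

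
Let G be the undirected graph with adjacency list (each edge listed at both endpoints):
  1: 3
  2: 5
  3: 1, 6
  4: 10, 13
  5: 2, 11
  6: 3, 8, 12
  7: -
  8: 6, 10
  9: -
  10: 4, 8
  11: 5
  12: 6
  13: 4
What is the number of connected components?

4

Component: {7}
Component: {9}
Component: {2, 5, 11}
Component: {1, 3, 4, 6, 8, 10, 12, 13}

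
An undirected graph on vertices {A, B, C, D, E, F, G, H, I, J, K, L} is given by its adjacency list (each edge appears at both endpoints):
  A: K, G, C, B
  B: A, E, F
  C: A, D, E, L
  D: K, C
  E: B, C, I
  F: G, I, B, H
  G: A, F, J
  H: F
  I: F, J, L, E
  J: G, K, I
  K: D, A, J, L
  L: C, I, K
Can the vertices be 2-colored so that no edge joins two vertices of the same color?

Yes

A valid 2-coloring puts {B, C, G, H, I, K} on one side and {A, D, E, F, J, L} on the other; every edge crosses between the two sides.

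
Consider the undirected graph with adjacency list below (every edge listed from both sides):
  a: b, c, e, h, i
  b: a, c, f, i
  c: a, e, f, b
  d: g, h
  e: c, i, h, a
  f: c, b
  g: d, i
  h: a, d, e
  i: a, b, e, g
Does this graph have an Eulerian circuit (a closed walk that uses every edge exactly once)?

No

Degrees: a:5, b:4, c:4, d:2, e:4, f:2, g:2, h:3, i:4
a, h have odd degree; an Eulerian circuit needs every degree to be even, so none exists.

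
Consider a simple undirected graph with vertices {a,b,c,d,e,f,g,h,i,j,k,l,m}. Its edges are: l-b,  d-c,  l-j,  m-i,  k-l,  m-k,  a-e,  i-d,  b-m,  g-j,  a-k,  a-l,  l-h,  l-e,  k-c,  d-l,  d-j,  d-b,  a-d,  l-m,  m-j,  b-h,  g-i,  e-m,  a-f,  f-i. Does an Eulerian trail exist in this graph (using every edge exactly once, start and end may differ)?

Yes

Degrees: a:5, b:4, c:2, d:6, e:3, f:2, g:2, h:2, i:4, j:4, k:4, l:8, m:6
Odd-degree vertices: a, e (2 total).
The non-isolated vertices are connected and exactly 2 have odd degree, so an Eulerian trail exists (from a to e).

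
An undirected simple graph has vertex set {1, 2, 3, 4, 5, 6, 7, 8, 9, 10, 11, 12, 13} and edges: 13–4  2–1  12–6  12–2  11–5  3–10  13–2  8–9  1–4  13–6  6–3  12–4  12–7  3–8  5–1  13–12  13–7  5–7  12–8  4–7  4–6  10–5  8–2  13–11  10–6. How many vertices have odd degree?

Degrees: 1:3, 2:4, 3:3, 4:5, 5:4, 6:5, 7:4, 8:4, 9:1, 10:3, 11:2, 12:6, 13:6
Odd-degree vertices: 1, 3, 4, 6, 9, 10.

6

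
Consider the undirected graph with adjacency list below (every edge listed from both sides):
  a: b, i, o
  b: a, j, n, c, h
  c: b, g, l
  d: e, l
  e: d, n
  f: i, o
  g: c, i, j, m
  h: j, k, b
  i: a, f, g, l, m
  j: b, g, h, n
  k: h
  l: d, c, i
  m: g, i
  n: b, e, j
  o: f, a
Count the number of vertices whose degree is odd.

8

Degrees: a:3, b:5, c:3, d:2, e:2, f:2, g:4, h:3, i:5, j:4, k:1, l:3, m:2, n:3, o:2
Odd-degree vertices: a, b, c, h, i, k, l, n.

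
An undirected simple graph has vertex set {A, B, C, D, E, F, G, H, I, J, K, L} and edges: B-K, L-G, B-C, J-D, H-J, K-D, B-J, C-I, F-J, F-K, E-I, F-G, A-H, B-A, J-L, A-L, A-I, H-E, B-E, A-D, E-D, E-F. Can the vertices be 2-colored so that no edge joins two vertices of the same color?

Yes

A valid 2-coloring puts {B, D, F, H, I, L} on one side and {A, C, E, G, J, K} on the other; every edge crosses between the two sides.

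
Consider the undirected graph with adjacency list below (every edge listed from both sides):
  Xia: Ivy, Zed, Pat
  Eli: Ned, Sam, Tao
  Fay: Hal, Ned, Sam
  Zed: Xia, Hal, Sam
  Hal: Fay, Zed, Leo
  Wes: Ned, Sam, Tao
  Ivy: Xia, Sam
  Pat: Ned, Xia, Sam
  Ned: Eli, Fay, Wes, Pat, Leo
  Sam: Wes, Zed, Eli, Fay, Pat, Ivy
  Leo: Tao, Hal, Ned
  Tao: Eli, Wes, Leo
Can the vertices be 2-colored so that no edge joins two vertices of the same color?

Yes

Partition the vertices as {Eli, Fay, Zed, Wes, Ivy, Pat, Leo} vs {Xia, Hal, Ned, Sam, Tao}. Each listed edge has one endpoint in each part, so the graph is bipartite.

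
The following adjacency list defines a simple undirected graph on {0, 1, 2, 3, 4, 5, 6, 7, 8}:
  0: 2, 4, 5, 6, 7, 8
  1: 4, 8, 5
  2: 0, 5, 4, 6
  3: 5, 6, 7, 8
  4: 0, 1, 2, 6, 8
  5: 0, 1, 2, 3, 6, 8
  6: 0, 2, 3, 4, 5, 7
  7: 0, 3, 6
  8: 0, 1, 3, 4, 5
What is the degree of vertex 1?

Neighbors of 1: 4, 5, 8.

3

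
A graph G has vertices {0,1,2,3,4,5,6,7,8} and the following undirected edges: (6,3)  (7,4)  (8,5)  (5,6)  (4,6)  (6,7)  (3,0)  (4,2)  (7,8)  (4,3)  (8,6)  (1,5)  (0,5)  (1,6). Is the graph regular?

Degrees: 0:2, 1:2, 2:1, 3:3, 4:4, 5:4, 6:6, 7:3, 8:3
Degrees are not all equal (e.g. deg(2)=1 but deg(6)=6); not regular.

No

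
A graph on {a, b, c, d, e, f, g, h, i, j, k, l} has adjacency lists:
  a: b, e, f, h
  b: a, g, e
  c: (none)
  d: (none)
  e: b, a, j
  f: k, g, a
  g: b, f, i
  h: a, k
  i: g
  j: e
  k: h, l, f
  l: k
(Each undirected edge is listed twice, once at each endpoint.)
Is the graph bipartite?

No

The cycle b-e-a-b has length 3, which is odd, so the graph is not bipartite.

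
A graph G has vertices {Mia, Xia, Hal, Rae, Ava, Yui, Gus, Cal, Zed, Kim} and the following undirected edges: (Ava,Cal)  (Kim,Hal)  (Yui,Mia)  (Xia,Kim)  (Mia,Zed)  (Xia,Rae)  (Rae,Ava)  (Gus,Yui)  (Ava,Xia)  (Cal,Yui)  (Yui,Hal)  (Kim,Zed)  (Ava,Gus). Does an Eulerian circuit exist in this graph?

Degrees: Mia:2, Xia:3, Hal:2, Rae:2, Ava:4, Yui:4, Gus:2, Cal:2, Zed:2, Kim:3
Vertices with odd degree: Xia, Kim. An Eulerian circuit requires all degrees even.

No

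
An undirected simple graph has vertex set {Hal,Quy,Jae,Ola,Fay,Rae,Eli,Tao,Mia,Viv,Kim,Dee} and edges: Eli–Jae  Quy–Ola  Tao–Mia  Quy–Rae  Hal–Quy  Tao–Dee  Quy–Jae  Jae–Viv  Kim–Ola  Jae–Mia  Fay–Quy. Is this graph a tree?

Yes

The graph has 12 vertices and 11 edges.
It is connected with exactly 11 edges, hence acyclic — it is a tree.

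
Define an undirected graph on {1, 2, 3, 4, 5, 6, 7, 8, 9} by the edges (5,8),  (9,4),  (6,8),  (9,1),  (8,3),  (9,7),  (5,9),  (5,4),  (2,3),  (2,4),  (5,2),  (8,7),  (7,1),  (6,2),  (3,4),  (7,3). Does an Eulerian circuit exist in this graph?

Degrees: 1:2, 2:4, 3:4, 4:4, 5:4, 6:2, 7:4, 8:4, 9:4
Every vertex has even degree and the edges form a single connected piece, so an Eulerian circuit exists.

Yes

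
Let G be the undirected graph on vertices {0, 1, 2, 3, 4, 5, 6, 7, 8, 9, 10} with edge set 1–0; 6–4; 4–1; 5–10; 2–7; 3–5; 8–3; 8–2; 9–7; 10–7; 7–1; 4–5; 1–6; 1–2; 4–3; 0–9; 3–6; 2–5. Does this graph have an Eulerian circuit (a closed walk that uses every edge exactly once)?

Degrees: 0:2, 1:5, 2:4, 3:4, 4:4, 5:4, 6:3, 7:4, 8:2, 9:2, 10:2
1, 6 have odd degree; an Eulerian circuit needs every degree to be even, so none exists.

No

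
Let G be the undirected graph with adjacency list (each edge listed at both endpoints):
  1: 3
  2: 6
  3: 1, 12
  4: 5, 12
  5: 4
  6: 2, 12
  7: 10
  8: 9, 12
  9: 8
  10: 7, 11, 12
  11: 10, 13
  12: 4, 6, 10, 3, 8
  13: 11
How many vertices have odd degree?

Degrees: 1:1, 2:1, 3:2, 4:2, 5:1, 6:2, 7:1, 8:2, 9:1, 10:3, 11:2, 12:5, 13:1
Odd-degree vertices: 1, 2, 5, 7, 9, 10, 12, 13.

8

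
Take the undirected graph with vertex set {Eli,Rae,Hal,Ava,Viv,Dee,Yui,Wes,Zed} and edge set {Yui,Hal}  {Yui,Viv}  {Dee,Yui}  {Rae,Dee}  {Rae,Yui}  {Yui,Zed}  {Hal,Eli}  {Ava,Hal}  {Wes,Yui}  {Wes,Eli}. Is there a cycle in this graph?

Yes

|V| = 9, |E| = 10, number of components = 1.
Since 10 > 9 - 1, a cycle must exist; for instance Yui-Rae-Dee-Yui.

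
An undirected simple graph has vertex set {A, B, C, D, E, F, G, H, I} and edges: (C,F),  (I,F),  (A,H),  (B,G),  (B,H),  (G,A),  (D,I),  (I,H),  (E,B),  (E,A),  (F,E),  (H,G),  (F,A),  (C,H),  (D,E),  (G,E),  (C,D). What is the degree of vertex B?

Neighbors of B: E, G, H.

3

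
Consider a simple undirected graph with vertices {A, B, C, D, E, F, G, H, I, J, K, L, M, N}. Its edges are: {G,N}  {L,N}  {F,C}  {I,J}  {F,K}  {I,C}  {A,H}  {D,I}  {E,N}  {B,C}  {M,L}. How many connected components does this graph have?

3

Component: {A, H}
Component: {E, G, L, M, N}
Component: {B, C, D, F, I, J, K}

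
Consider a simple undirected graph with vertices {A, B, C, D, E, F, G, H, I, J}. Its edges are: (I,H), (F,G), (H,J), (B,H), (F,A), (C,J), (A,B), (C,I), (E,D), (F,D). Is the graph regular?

Degrees: A:2, B:2, C:2, D:2, E:1, F:3, G:1, H:3, I:2, J:2
Vertex E has degree 1 while F has degree 3, so the graph is not regular.

No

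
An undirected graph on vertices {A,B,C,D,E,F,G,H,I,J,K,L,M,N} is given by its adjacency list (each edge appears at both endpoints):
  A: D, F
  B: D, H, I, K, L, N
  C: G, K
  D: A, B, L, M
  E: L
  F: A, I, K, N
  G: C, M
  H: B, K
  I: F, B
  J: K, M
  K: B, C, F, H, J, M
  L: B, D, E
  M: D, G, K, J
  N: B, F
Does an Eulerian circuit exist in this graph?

Degrees: A:2, B:6, C:2, D:4, E:1, F:4, G:2, H:2, I:2, J:2, K:6, L:3, M:4, N:2
Vertices with odd degree: E, L. An Eulerian circuit requires all degrees even.

No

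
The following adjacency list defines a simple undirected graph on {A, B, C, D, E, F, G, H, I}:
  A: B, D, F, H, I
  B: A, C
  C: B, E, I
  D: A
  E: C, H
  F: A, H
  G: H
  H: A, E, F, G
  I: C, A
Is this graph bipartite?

No

F-H-A-F is an odd cycle (length 3), and a bipartite graph can contain only even cycles.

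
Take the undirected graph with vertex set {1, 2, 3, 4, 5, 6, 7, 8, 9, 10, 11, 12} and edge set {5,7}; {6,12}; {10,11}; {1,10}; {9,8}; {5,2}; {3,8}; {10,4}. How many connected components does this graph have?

4

Component: {6, 12}
Component: {2, 5, 7}
Component: {3, 8, 9}
Component: {1, 4, 10, 11}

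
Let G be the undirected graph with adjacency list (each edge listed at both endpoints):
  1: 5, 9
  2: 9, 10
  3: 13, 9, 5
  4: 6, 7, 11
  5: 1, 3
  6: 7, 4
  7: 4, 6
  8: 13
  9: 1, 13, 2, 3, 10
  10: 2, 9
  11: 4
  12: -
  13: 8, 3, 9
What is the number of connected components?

3

Component: {12}
Component: {4, 6, 7, 11}
Component: {1, 2, 3, 5, 8, 9, 10, 13}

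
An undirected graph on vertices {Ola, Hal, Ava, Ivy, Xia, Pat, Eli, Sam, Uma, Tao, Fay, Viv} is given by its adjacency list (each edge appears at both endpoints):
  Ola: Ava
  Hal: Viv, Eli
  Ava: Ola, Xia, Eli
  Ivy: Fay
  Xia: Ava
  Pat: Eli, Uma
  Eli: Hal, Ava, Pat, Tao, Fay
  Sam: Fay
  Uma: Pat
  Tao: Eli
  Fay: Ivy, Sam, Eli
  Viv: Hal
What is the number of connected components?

1

Component: {Ola, Hal, Ava, Ivy, Xia, Pat, Eli, Sam, Uma, Tao, Fay, Viv}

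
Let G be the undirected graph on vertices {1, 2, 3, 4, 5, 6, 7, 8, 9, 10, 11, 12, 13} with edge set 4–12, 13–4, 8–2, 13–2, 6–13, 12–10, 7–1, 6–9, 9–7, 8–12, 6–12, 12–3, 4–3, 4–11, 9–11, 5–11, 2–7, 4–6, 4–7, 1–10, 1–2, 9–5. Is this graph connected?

Yes

A breadth-first search from 1 visits 1, 2, 10, 7, 8, 13, 12, 4, 9, 6, 3, 11, 5 — all 13 vertices — so the graph is connected.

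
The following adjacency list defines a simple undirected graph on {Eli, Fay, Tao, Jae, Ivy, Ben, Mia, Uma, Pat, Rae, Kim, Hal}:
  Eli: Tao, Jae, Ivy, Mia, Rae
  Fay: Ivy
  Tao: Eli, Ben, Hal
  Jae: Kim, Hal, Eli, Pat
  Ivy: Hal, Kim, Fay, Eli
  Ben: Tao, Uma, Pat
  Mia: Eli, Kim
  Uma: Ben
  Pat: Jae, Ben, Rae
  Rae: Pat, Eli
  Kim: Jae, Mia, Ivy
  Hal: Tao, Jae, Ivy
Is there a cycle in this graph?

|V| = 12, |E| = 17, number of components = 1.
Since 17 > 12 - 1, a cycle must exist; for instance Jae-Pat-Ben-Tao-Hal-Jae.

Yes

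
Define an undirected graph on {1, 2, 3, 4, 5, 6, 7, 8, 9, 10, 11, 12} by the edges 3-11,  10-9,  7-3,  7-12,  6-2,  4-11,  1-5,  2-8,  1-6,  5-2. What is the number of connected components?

Component: {9, 10}
Component: {1, 2, 5, 6, 8}
Component: {3, 4, 7, 11, 12}

3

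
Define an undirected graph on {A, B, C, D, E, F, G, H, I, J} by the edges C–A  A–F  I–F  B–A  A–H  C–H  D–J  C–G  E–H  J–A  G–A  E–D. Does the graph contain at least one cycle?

Yes

The graph has 10 vertices, 12 edges, and 1 connected component.
Since 12 > 10 - 1, a cycle must exist; for instance A-J-D-E-H-A.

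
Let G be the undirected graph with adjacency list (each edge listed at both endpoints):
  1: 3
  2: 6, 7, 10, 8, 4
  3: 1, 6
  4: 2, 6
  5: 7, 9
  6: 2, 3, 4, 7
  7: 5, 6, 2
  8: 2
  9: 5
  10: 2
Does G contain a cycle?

The graph has 10 vertices, 11 edges, and 1 connected component.
Since 11 > 10 - 1, a cycle must exist; for instance 6-2-4-6.

Yes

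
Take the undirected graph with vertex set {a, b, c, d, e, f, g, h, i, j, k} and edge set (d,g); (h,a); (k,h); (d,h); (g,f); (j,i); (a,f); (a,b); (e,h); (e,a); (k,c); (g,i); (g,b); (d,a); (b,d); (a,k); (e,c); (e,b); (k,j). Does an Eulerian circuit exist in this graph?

Degrees: a:6, b:4, c:2, d:4, e:4, f:2, g:4, h:4, i:2, j:2, k:4
All degrees are even and the non-isolated vertices are connected — an Eulerian circuit exists.

Yes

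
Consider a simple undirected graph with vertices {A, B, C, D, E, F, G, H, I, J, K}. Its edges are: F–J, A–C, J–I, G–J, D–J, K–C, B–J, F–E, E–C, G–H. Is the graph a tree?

|V| = 11, |E| = 10.
It is connected with exactly 10 edges, hence acyclic — it is a tree.

Yes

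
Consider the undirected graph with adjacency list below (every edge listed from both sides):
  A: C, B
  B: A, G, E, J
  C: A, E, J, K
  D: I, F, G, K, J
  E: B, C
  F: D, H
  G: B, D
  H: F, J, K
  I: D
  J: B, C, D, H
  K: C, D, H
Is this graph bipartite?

A valid 2-coloring puts {B, C, D, H} on one side and {A, E, F, G, I, J, K} on the other; every edge crosses between the two sides.

Yes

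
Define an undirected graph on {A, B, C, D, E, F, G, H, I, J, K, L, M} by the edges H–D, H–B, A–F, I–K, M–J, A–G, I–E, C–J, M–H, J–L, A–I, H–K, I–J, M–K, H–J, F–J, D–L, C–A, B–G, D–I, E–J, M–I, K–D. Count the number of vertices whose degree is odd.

2

Degrees: A:4, B:2, C:2, D:4, E:2, F:2, G:2, H:5, I:6, J:7, K:4, L:2, M:4
Odd-degree vertices: H, J.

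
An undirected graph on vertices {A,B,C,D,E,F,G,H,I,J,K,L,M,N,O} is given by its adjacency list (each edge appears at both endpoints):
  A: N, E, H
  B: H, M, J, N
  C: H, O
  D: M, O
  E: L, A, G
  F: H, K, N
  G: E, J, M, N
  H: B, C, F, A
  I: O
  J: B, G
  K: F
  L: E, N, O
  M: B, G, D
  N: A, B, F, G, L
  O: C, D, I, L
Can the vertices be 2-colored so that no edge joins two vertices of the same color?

Color {E, H, J, K, M, N, O} black and {A, B, C, D, F, G, I, L} white. No edge joins two same-colored vertices, so the graph is bipartite.

Yes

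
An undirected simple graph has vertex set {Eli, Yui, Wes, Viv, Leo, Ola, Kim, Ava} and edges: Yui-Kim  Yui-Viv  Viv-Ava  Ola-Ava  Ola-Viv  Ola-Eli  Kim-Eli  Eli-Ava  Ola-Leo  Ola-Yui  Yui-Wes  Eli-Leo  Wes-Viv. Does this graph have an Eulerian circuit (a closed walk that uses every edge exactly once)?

No

Degrees: Eli:4, Yui:4, Wes:2, Viv:4, Leo:2, Ola:5, Kim:2, Ava:3
Vertices with odd degree: Ola, Ava. An Eulerian circuit requires all degrees even.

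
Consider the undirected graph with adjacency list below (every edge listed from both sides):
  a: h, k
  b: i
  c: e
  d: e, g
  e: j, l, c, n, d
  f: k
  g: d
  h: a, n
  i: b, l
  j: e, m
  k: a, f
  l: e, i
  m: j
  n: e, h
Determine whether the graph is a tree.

The graph has 14 vertices and 13 edges.
It is connected with exactly 13 edges, hence acyclic — it is a tree.

Yes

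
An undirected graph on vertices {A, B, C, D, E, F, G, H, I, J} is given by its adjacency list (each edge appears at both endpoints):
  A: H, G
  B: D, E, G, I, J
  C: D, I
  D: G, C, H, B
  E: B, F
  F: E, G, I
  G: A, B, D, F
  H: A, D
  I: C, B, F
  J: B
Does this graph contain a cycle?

The graph has 10 vertices, 14 edges, and 1 connected component.
One cycle is A-G-D-H-A.

Yes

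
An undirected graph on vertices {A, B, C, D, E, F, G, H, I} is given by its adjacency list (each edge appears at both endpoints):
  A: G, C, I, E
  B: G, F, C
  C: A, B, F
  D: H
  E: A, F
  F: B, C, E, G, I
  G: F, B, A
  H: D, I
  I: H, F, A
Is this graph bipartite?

The cycle C-B-F-C has length 3, which is odd, so the graph is not bipartite.

No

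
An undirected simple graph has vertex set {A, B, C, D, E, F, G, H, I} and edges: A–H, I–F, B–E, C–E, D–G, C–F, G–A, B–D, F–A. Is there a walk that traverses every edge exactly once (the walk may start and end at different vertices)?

No

Degrees: A:3, B:2, C:2, D:2, E:2, F:3, G:2, H:1, I:1
Odd-degree vertices: A, F, H, I (4 total).
With 4 odd-degree vertices (more than two), no single trail can use every edge.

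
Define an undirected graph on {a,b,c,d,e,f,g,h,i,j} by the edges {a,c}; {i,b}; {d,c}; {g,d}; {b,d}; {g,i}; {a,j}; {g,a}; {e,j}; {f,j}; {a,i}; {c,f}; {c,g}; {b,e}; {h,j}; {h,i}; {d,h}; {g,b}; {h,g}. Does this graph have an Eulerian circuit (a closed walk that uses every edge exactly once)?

Degrees: a:4, b:4, c:4, d:4, e:2, f:2, g:6, h:4, i:4, j:4
All degrees are even and the non-isolated vertices are connected — an Eulerian circuit exists.

Yes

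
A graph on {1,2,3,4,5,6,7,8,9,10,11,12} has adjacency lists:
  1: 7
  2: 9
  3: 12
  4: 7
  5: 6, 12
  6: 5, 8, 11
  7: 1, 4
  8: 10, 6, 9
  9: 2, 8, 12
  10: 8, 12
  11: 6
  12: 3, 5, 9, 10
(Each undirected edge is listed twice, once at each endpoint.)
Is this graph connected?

No

Component: {1, 4, 7}
Component: {2, 3, 5, 6, 8, 9, 10, 11, 12}
There are 2 separate components, so the graph is not connected.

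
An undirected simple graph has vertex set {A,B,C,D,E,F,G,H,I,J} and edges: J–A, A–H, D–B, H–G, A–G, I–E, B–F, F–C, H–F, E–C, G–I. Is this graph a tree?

No

The graph has 10 vertices and 11 edges.
Connected but with 11 > 9 edges, so it has a cycle and is not a tree.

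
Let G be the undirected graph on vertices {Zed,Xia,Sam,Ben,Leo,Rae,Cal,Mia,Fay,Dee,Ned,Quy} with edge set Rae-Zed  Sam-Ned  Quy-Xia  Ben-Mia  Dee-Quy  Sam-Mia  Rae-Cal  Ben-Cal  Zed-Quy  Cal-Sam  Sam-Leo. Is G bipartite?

Yes

Partition the vertices as {Sam, Ben, Rae, Fay, Quy} vs {Zed, Xia, Leo, Cal, Mia, Dee, Ned}. Each listed edge has one endpoint in each part, so the graph is bipartite.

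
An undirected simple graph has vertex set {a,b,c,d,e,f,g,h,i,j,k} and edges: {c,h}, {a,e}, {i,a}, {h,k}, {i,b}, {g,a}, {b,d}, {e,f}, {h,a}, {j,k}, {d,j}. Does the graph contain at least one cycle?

The graph has 11 vertices, 11 edges, and 1 connected component.
One cycle is a-h-k-j-d-b-i-a.

Yes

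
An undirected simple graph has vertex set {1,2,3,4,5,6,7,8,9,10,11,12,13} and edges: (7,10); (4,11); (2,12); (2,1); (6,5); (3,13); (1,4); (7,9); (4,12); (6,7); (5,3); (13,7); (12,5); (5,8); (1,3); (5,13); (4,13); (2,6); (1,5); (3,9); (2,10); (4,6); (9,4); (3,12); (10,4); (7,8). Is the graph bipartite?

No

The cycle 5-3-13-5 has length 3, which is odd, so the graph is not bipartite.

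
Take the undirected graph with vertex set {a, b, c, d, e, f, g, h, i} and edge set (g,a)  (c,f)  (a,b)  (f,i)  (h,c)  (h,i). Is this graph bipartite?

Yes

Color {b, d, e, f, g, h} black and {a, c, i} white. No edge joins two same-colored vertices, so the graph is bipartite.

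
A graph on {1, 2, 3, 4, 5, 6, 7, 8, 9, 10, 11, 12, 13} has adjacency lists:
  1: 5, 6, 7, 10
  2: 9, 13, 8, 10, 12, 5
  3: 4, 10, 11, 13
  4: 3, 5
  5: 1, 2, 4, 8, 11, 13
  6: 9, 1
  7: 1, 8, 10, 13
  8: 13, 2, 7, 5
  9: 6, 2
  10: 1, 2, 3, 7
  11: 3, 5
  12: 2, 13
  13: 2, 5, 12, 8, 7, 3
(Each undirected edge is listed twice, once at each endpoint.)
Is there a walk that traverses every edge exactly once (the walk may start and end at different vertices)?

Yes

Degrees: 1:4, 2:6, 3:4, 4:2, 5:6, 6:2, 7:4, 8:4, 9:2, 10:4, 11:2, 12:2, 13:6
Odd-degree vertices: none (0 total).
With 0 odd-degree vertices and all edges in one connected piece, an Eulerian trail exists.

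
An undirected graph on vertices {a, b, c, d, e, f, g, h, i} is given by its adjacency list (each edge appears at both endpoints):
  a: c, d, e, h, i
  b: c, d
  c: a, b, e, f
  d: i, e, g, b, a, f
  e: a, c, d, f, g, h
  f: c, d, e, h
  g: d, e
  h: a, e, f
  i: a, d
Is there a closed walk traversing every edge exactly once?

No

Degrees: a:5, b:2, c:4, d:6, e:6, f:4, g:2, h:3, i:2
a, h have odd degree; an Eulerian circuit needs every degree to be even, so none exists.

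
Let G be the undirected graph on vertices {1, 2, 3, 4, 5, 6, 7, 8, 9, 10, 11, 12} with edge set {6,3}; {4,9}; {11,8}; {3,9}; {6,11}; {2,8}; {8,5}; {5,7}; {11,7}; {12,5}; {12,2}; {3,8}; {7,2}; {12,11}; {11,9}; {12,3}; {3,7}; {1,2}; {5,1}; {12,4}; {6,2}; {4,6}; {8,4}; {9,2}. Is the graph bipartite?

A valid 2-coloring puts {2, 3, 4, 5, 10, 11} on one side and {1, 6, 7, 8, 9, 12} on the other; every edge crosses between the two sides.

Yes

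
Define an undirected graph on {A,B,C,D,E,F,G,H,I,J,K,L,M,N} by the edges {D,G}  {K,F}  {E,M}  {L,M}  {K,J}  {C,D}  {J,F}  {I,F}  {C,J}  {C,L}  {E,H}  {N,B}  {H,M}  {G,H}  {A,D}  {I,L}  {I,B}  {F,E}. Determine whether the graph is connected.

Yes

Starting from A and exploring outward reaches every vertex (A, D, C, G, J, L, H, F, K, I, M, E, B, N); the graph is connected.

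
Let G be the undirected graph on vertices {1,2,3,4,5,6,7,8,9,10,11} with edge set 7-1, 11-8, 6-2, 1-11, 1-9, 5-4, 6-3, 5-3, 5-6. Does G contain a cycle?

Yes

The graph has 11 vertices, 9 edges, and 3 connected components.
One cycle is 6-5-3-6.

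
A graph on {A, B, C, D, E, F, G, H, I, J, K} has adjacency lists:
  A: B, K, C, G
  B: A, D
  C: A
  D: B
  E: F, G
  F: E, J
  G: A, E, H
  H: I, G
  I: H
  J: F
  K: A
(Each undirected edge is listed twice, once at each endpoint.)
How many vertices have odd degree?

6

Degrees: A:4, B:2, C:1, D:1, E:2, F:2, G:3, H:2, I:1, J:1, K:1
Odd-degree vertices: C, D, G, I, J, K.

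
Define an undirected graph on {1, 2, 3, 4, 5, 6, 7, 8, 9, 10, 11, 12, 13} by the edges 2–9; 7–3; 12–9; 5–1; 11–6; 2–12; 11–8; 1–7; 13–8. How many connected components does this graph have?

Component: {4}
Component: {10}
Component: {2, 9, 12}
Component: {1, 3, 5, 7}
Component: {6, 8, 11, 13}

5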